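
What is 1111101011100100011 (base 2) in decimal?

Sum of powers of 2 for each 1-bit:
2^0 + 2^1 + 2^5 + 2^8 + 2^9 + 2^10 + 2^12 + 2^14 + 2^15 + 2^16 + 2^17 + 2^18
= 1 + 2 + 32 + 256 + 512 + 1024 + 4096 + 16384 + 32768 + 65536 + 131072 + 262144
= 513827



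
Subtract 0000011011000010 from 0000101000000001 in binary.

Method 1 - Direct subtraction (column by column from the right: bit − bit − borrow-in; if negative, add 2 and borrow 1 from the next column):
borrow: 0000111111111100
        0000101000000001
-       0000011011000010
------------------------
        0000001100111111

Method 2 - Add two's complement:
Two's complement of 0000011011000010: invert → 1111100100111101, add 1 → 1111100100111110
  0000101000000001
+ 1111100100111110
------------------
 10000001100111111  (end carry out of the top bit = 1)
Discarding the end carry: 0000001100111111
Decimal check:
  0000101000000001 = 2048 + 512 + 1 = 2561
  0000011011000010 = 1024 + 512 + 128 + 64 + 2 = 1730
  2561 - 1730 = 831, and 0000001100111111 = 512 + 256 + 32 + 16 + 8 + 4 + 2 + 1 = 831 ✓



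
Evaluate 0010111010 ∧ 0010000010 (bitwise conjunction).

AND: 1 only when both bits are 1
  0010111010
& 0010000010
------------
  0010000010
Decimal: 186 & 130 = 130



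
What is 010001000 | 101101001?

OR: 1 when either bit is 1
  010001000
| 101101001
-----------
  111101001
Decimal: 136 | 361 = 489



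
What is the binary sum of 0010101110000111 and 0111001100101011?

Add column by column from the right: bit + bit + carry-in; write the sum mod 2, carry 1 when the sum is 2 or 3.
carry:  1100011000011110
        0010101110000111
+       0111001100101011
------------------------
       01001111010110010
(the carry out of the leftmost column, 0, becomes the leading bit)
Decimal check:
  0010101110000111 = 8192 + 2048 + 512 + 256 + 128 + 4 + 2 + 1 = 11143
  0111001100101011 = 16384 + 8192 + 4096 + 512 + 256 + 32 + 8 + 2 + 1 = 29483
  11143 + 29483 = 40626, and 01001111010110010 = 32768 + 4096 + 2048 + 1024 + 512 + 128 + 32 + 16 + 2 = 40626 ✓



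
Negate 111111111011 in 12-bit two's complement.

Original (sign bit 1, negative): 111111111011
Step 1 - Invert all bits: 000000000100
Step 2 - Add 1: 000000000101
Verification: 111111111011 + 000000000101 = 1000000000000; discarding the end carry (carry out of the top bit) leaves the 12-bit value 000000000000, as required for x + (-x)



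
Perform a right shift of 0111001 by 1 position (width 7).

Original: 0111001 (decimal 57)
Shift right by 1 position
Drop the 1 low bit; fill with zero on the left
Result: 0011100 (decimal 28)
Equivalent: 57 >> 1 = 57 ÷ 2^1 = 28



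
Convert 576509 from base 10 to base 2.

Using repeated division by 2:
576509 ÷ 2 = 288254 remainder 1
288254 ÷ 2 = 144127 remainder 0
144127 ÷ 2 = 72063 remainder 1
72063 ÷ 2 = 36031 remainder 1
36031 ÷ 2 = 18015 remainder 1
18015 ÷ 2 = 9007 remainder 1
9007 ÷ 2 = 4503 remainder 1
4503 ÷ 2 = 2251 remainder 1
2251 ÷ 2 = 1125 remainder 1
1125 ÷ 2 = 562 remainder 1
562 ÷ 2 = 281 remainder 0
281 ÷ 2 = 140 remainder 1
140 ÷ 2 = 70 remainder 0
70 ÷ 2 = 35 remainder 0
35 ÷ 2 = 17 remainder 1
17 ÷ 2 = 8 remainder 1
8 ÷ 2 = 4 remainder 0
4 ÷ 2 = 2 remainder 0
2 ÷ 2 = 1 remainder 0
1 ÷ 2 = 0 remainder 1
Reading remainders bottom to top: 10001100101111111101



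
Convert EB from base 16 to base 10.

Expand by place value (powers of 16):
Digit values: E = 14, B = 11
EB = 14 × 16^1 + 11 × 16^0
= 14 × 16 + 11 × 1
= 224 + 11
= 235



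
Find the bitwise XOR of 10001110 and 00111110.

XOR: 1 when bits differ
  10001110
^ 00111110
----------
  10110000
Decimal: 142 ^ 62 = 176



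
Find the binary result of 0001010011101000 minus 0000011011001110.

Method 1 - Direct subtraction (column by column from the right: bit − bit − borrow-in; if negative, add 2 and borrow 1 from the next column):
borrow: 0001110000111100
        0001010011101000
-       0000011011001110
------------------------
        0000111000011010

Method 2 - Add two's complement:
Two's complement of 0000011011001110: invert → 1111100100110001, add 1 → 1111100100110010
  0001010011101000
+ 1111100100110010
------------------
 10000111000011010  (end carry out of the top bit = 1)
Discarding the end carry: 0000111000011010
Decimal check:
  0001010011101000 = 4096 + 1024 + 128 + 64 + 32 + 8 = 5352
  0000011011001110 = 1024 + 512 + 128 + 64 + 8 + 4 + 2 = 1742
  5352 - 1742 = 3610, and 0000111000011010 = 2048 + 1024 + 512 + 16 + 8 + 2 = 3610 ✓



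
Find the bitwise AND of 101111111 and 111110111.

AND: 1 only when both bits are 1
  101111111
& 111110111
-----------
  101110111
Decimal: 383 & 503 = 375



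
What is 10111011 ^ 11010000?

XOR: 1 when bits differ
  10111011
^ 11010000
----------
  01101011
Decimal: 187 ^ 208 = 107



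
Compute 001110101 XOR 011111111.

XOR: 1 when bits differ
  001110101
^ 011111111
-----------
  010001010
Decimal: 117 ^ 255 = 138



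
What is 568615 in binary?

Using repeated division by 2:
568615 ÷ 2 = 284307 remainder 1
284307 ÷ 2 = 142153 remainder 1
142153 ÷ 2 = 71076 remainder 1
71076 ÷ 2 = 35538 remainder 0
35538 ÷ 2 = 17769 remainder 0
17769 ÷ 2 = 8884 remainder 1
8884 ÷ 2 = 4442 remainder 0
4442 ÷ 2 = 2221 remainder 0
2221 ÷ 2 = 1110 remainder 1
1110 ÷ 2 = 555 remainder 0
555 ÷ 2 = 277 remainder 1
277 ÷ 2 = 138 remainder 1
138 ÷ 2 = 69 remainder 0
69 ÷ 2 = 34 remainder 1
34 ÷ 2 = 17 remainder 0
17 ÷ 2 = 8 remainder 1
8 ÷ 2 = 4 remainder 0
4 ÷ 2 = 2 remainder 0
2 ÷ 2 = 1 remainder 0
1 ÷ 2 = 0 remainder 1
Reading remainders bottom to top: 10001010110100100111



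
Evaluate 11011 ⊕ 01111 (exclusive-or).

XOR: 1 when bits differ
  11011
^ 01111
-------
  10100
Decimal: 27 ^ 15 = 20



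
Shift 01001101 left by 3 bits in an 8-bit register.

Original: 01001101 (decimal 77)
Shift left by 3 positions
Append 3 zeros on the right and drop the 3 high bits that overflow the 8-bit width
Result: 01101000 (decimal 104)
Equivalent: 77 << 3 = 77 × 2^3 = 616, truncated to 8 bits = 104



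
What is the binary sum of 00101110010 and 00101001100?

Add column by column from the right: bit + bit + carry-in; write the sum mod 2, carry 1 when the sum is 2 or 3.
carry:  01010000000
        00101110010
+       00101001100
-------------------
       001010111110
(the carry out of the leftmost column, 0, becomes the leading bit)
Decimal check:
  00101110010 = 256 + 64 + 32 + 16 + 2 = 370
  00101001100 = 256 + 64 + 8 + 4 = 332
  370 + 332 = 702, and 001010111110 = 512 + 128 + 32 + 16 + 8 + 4 + 2 = 702 ✓



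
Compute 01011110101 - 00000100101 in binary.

Method 1 - Direct subtraction (column by column from the right: bit − bit − borrow-in; if negative, add 2 and borrow 1 from the next column):
borrow: 00000000000
        01011110101
-       00000100101
-------------------
        01011010000

Method 2 - Add two's complement:
Two's complement of 00000100101: invert → 11111011010, add 1 → 11111011011
  01011110101
+ 11111011011
-------------
 101011010000  (end carry out of the top bit = 1)
Discarding the end carry: 01011010000
Decimal check:
  01011110101 = 512 + 128 + 64 + 32 + 16 + 4 + 1 = 757
  00000100101 = 32 + 4 + 1 = 37
  757 - 37 = 720, and 01011010000 = 512 + 128 + 64 + 16 = 720 ✓



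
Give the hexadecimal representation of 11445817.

Using repeated division by 16 (digits 10–15 are A–F):
11445817 ÷ 16 = 715363 remainder 9
715363 ÷ 16 = 44710 remainder 3
44710 ÷ 16 = 2794 remainder 6
2794 ÷ 16 = 174 remainder 10 (A)
174 ÷ 16 = 10 remainder 14 (E)
10 ÷ 16 = 0 remainder 10 (A)
Reading remainders bottom to top: AEA639



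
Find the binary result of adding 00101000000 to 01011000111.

Add column by column from the right: bit + bit + carry-in; write the sum mod 2, carry 1 when the sum is 2 or 3.
carry:  11110000000
        00101000000
+       01011000111
-------------------
       010000000111
(the carry out of the leftmost column, 0, becomes the leading bit)
Decimal check:
  00101000000 = 256 + 64 = 320
  01011000111 = 512 + 128 + 64 + 4 + 2 + 1 = 711
  320 + 711 = 1031, and 010000000111 = 1024 + 4 + 2 + 1 = 1031 ✓



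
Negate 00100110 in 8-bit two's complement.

Original: 00100110
Step 1 - Invert all bits: 11011001
Step 2 - Add 1: 11011010
Verification: 00100110 + 11011010 = 100000000; discarding the end carry (carry out of the top bit) leaves the 8-bit value 00000000, as required for x + (-x)



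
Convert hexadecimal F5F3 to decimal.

Expand by place value (powers of 16):
Digit values: F = 15
F5F3 = 15 × 16^3 + 5 × 16^2 + 15 × 16^1 + 3 × 16^0
= 15 × 4096 + 5 × 256 + 15 × 16 + 3 × 1
= 61440 + 1280 + 240 + 3
= 62963



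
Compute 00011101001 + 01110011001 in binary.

Add column by column from the right: bit + bit + carry-in; write the sum mod 2, carry 1 when the sum is 2 or 3.
carry:  11111110010
        00011101001
+       01110011001
-------------------
       010010000010
(the carry out of the leftmost column, 0, becomes the leading bit)
Decimal check:
  00011101001 = 128 + 64 + 32 + 8 + 1 = 233
  01110011001 = 512 + 256 + 128 + 16 + 8 + 1 = 921
  233 + 921 = 1154, and 010010000010 = 1024 + 128 + 2 = 1154 ✓



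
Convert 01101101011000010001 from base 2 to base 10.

Sum of powers of 2 for each 1-bit:
2^0 + 2^4 + 2^9 + 2^10 + 2^12 + 2^14 + 2^15 + 2^17 + 2^18
= 1 + 16 + 512 + 1024 + 4096 + 16384 + 32768 + 131072 + 262144
= 448017



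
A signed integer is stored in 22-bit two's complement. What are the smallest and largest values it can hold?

For 22-bit two's complement:
Minimum: -2^21 = -2097152
Maximum: 2^21 - 1 = 2097151



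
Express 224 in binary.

Using repeated division by 2:
224 ÷ 2 = 112 remainder 0
112 ÷ 2 = 56 remainder 0
56 ÷ 2 = 28 remainder 0
28 ÷ 2 = 14 remainder 0
14 ÷ 2 = 7 remainder 0
7 ÷ 2 = 3 remainder 1
3 ÷ 2 = 1 remainder 1
1 ÷ 2 = 0 remainder 1
Reading remainders bottom to top: 11100000



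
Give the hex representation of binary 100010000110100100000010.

Group into 4-bit nibbles from right:
  1000 = 8
  1000 = 8
  0110 = 6
  1001 = 9
  0000 = 0
  0010 = 2
Result: 886902



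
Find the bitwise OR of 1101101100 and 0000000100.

OR: 1 when either bit is 1
  1101101100
| 0000000100
------------
  1101101100
Decimal: 876 | 4 = 876



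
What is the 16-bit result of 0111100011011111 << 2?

Original: 0111100011011111 (decimal 30943)
Shift left by 2 positions
Append 2 zeros on the right and drop the 2 high bits that overflow the 16-bit width
Result: 1110001101111100 (decimal 58236)
Equivalent: 30943 << 2 = 30943 × 2^2 = 123772, truncated to 16 bits = 58236



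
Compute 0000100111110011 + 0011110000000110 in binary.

Add column by column from the right: bit + bit + carry-in; write the sum mod 2, carry 1 when the sum is 2 or 3.
carry:  0111000000001100
        0000100111110011
+       0011110000000110
------------------------
       00100010111111001
(the carry out of the leftmost column, 0, becomes the leading bit)
Decimal check:
  0000100111110011 = 2048 + 256 + 128 + 64 + 32 + 16 + 2 + 1 = 2547
  0011110000000110 = 8192 + 4096 + 2048 + 1024 + 4 + 2 = 15366
  2547 + 15366 = 17913, and 00100010111111001 = 16384 + 1024 + 256 + 128 + 64 + 32 + 16 + 8 + 1 = 17913 ✓



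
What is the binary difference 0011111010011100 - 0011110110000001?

Method 1 - Direct subtraction (column by column from the right: bit − bit − borrow-in; if negative, add 2 and borrow 1 from the next column):
borrow: 0000001000000110
        0011111010011100
-       0011110110000001
------------------------
        0000000100011011

Method 2 - Add two's complement:
Two's complement of 0011110110000001: invert → 1100001001111110, add 1 → 1100001001111111
  0011111010011100
+ 1100001001111111
------------------
 10000000100011011  (end carry out of the top bit = 1)
Discarding the end carry: 0000000100011011
Decimal check:
  0011111010011100 = 8192 + 4096 + 2048 + 1024 + 512 + 128 + 16 + 8 + 4 = 16028
  0011110110000001 = 8192 + 4096 + 2048 + 1024 + 256 + 128 + 1 = 15745
  16028 - 15745 = 283, and 0000000100011011 = 256 + 16 + 8 + 2 + 1 = 283 ✓



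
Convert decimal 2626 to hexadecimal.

Using repeated division by 16 (digits 10–15 are A–F):
2626 ÷ 16 = 164 remainder 2
164 ÷ 16 = 10 remainder 4
10 ÷ 16 = 0 remainder 10 (A)
Reading remainders bottom to top: A42



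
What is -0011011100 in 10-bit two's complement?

Original: 0011011100
Step 1 - Invert all bits: 1100100011
Step 2 - Add 1: 1100100100
Verification: 0011011100 + 1100100100 = 10000000000; discarding the end carry (carry out of the top bit) leaves the 10-bit value 0000000000, as required for x + (-x)



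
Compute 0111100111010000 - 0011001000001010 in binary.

Method 1 - Direct subtraction (column by column from the right: bit − bit − borrow-in; if negative, add 2 and borrow 1 from the next column):
borrow: 0000110000011100
        0111100111010000
-       0011001000001010
------------------------
        0100011111000110

Method 2 - Add two's complement:
Two's complement of 0011001000001010: invert → 1100110111110101, add 1 → 1100110111110110
  0111100111010000
+ 1100110111110110
------------------
 10100011111000110  (end carry out of the top bit = 1)
Discarding the end carry: 0100011111000110
Decimal check:
  0111100111010000 = 16384 + 8192 + 4096 + 2048 + 256 + 128 + 64 + 16 = 31184
  0011001000001010 = 8192 + 4096 + 512 + 8 + 2 = 12810
  31184 - 12810 = 18374, and 0100011111000110 = 16384 + 1024 + 512 + 256 + 128 + 64 + 4 + 2 = 18374 ✓



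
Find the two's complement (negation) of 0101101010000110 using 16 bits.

Original: 0101101010000110
Step 1 - Invert all bits: 1010010101111001
Step 2 - Add 1: 1010010101111010
Verification: 0101101010000110 + 1010010101111010 = 10000000000000000; discarding the end carry (carry out of the top bit) leaves the 16-bit value 0000000000000000, as required for x + (-x)



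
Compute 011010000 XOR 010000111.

XOR: 1 when bits differ
  011010000
^ 010000111
-----------
  001010111
Decimal: 208 ^ 135 = 87



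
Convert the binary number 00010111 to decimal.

Sum of powers of 2 for each 1-bit:
2^0 + 2^1 + 2^2 + 2^4
= 1 + 2 + 4 + 16
= 23



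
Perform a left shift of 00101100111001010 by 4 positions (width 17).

Original: 00101100111001010 (decimal 22986)
Shift left by 4 positions
Append 4 zeros on the right and drop the 4 high bits that overflow the 17-bit width
Result: 11001110010100000 (decimal 105632)
Equivalent: 22986 << 4 = 22986 × 2^4 = 367776, truncated to 17 bits = 105632



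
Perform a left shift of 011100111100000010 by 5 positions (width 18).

Original: 011100111100000010 (decimal 118530)
Shift left by 5 positions
Append 5 zeros on the right and drop the 5 high bits that overflow the 18-bit width
Result: 011110000001000000 (decimal 122944)
Equivalent: 118530 << 5 = 118530 × 2^5 = 3792960, truncated to 18 bits = 122944



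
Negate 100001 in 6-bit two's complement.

Original (sign bit 1, negative): 100001
Step 1 - Invert all bits: 011110
Step 2 - Add 1: 011111
Verification: 100001 + 011111 = 1000000; discarding the end carry (carry out of the top bit) leaves the 6-bit value 000000, as required for x + (-x)



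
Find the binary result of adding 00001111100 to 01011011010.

Add column by column from the right: bit + bit + carry-in; write the sum mod 2, carry 1 when the sum is 2 or 3.
carry:  00111110000
        00001111100
+       01011011010
-------------------
       001101010110
(the carry out of the leftmost column, 0, becomes the leading bit)
Decimal check:
  00001111100 = 64 + 32 + 16 + 8 + 4 = 124
  01011011010 = 512 + 128 + 64 + 16 + 8 + 2 = 730
  124 + 730 = 854, and 001101010110 = 512 + 256 + 64 + 16 + 4 + 2 = 854 ✓



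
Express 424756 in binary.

Using repeated division by 2:
424756 ÷ 2 = 212378 remainder 0
212378 ÷ 2 = 106189 remainder 0
106189 ÷ 2 = 53094 remainder 1
53094 ÷ 2 = 26547 remainder 0
26547 ÷ 2 = 13273 remainder 1
13273 ÷ 2 = 6636 remainder 1
6636 ÷ 2 = 3318 remainder 0
3318 ÷ 2 = 1659 remainder 0
1659 ÷ 2 = 829 remainder 1
829 ÷ 2 = 414 remainder 1
414 ÷ 2 = 207 remainder 0
207 ÷ 2 = 103 remainder 1
103 ÷ 2 = 51 remainder 1
51 ÷ 2 = 25 remainder 1
25 ÷ 2 = 12 remainder 1
12 ÷ 2 = 6 remainder 0
6 ÷ 2 = 3 remainder 0
3 ÷ 2 = 1 remainder 1
1 ÷ 2 = 0 remainder 1
Reading remainders bottom to top: 1100111101100110100



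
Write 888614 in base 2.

Using repeated division by 2:
888614 ÷ 2 = 444307 remainder 0
444307 ÷ 2 = 222153 remainder 1
222153 ÷ 2 = 111076 remainder 1
111076 ÷ 2 = 55538 remainder 0
55538 ÷ 2 = 27769 remainder 0
27769 ÷ 2 = 13884 remainder 1
13884 ÷ 2 = 6942 remainder 0
6942 ÷ 2 = 3471 remainder 0
3471 ÷ 2 = 1735 remainder 1
1735 ÷ 2 = 867 remainder 1
867 ÷ 2 = 433 remainder 1
433 ÷ 2 = 216 remainder 1
216 ÷ 2 = 108 remainder 0
108 ÷ 2 = 54 remainder 0
54 ÷ 2 = 27 remainder 0
27 ÷ 2 = 13 remainder 1
13 ÷ 2 = 6 remainder 1
6 ÷ 2 = 3 remainder 0
3 ÷ 2 = 1 remainder 1
1 ÷ 2 = 0 remainder 1
Reading remainders bottom to top: 11011000111100100110



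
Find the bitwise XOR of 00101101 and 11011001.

XOR: 1 when bits differ
  00101101
^ 11011001
----------
  11110100
Decimal: 45 ^ 217 = 244



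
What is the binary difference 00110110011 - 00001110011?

Method 1 - Direct subtraction (column by column from the right: bit − bit − borrow-in; if negative, add 2 and borrow 1 from the next column):
borrow: 00010000000
        00110110011
-       00001110011
-------------------
        00101000000

Method 2 - Add two's complement:
Two's complement of 00001110011: invert → 11110001100, add 1 → 11110001101
  00110110011
+ 11110001101
-------------
 100101000000  (end carry out of the top bit = 1)
Discarding the end carry: 00101000000
Decimal check:
  00110110011 = 256 + 128 + 32 + 16 + 2 + 1 = 435
  00001110011 = 64 + 32 + 16 + 2 + 1 = 115
  435 - 115 = 320, and 00101000000 = 256 + 64 = 320 ✓



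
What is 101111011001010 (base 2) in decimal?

Sum of powers of 2 for each 1-bit:
2^1 + 2^3 + 2^6 + 2^7 + 2^9 + 2^10 + 2^11 + 2^12 + 2^14
= 2 + 8 + 64 + 128 + 512 + 1024 + 2048 + 4096 + 16384
= 24266



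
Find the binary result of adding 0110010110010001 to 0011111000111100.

Add column by column from the right: bit + bit + carry-in; write the sum mod 2, carry 1 when the sum is 2 or 3.
carry:  1111100001100000
        0110010110010001
+       0011111000111100
------------------------
       01010001111001101
(the carry out of the leftmost column, 0, becomes the leading bit)
Decimal check:
  0110010110010001 = 16384 + 8192 + 1024 + 256 + 128 + 16 + 1 = 26001
  0011111000111100 = 8192 + 4096 + 2048 + 1024 + 512 + 32 + 16 + 8 + 4 = 15932
  26001 + 15932 = 41933, and 01010001111001101 = 32768 + 8192 + 512 + 256 + 128 + 64 + 8 + 4 + 1 = 41933 ✓



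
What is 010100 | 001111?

OR: 1 when either bit is 1
  010100
| 001111
--------
  011111
Decimal: 20 | 15 = 31



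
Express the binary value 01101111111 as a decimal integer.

Sum of powers of 2 for each 1-bit:
2^0 + 2^1 + 2^2 + 2^3 + 2^4 + 2^5 + 2^6 + 2^8 + 2^9
= 1 + 2 + 4 + 8 + 16 + 32 + 64 + 256 + 512
= 895



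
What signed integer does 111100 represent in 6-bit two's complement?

Binary: 111100
Sign bit: 1 (negative)
Invert: 000011
Add 1:  000100
Magnitude: 000100 = 4
Value: -4



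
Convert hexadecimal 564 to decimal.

Expand by place value (powers of 16):
564 = 5 × 16^2 + 6 × 16^1 + 4 × 16^0
= 5 × 256 + 6 × 16 + 4 × 1
= 1280 + 96 + 4
= 1380



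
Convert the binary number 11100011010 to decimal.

Sum of powers of 2 for each 1-bit:
2^1 + 2^3 + 2^4 + 2^8 + 2^9 + 2^10
= 2 + 8 + 16 + 256 + 512 + 1024
= 1818



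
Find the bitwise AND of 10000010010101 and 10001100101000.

AND: 1 only when both bits are 1
  10000010010101
& 10001100101000
----------------
  10000000000000
Decimal: 8341 & 9000 = 8192



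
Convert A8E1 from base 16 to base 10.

Expand by place value (powers of 16):
Digit values: A = 10, E = 14
A8E1 = 10 × 16^3 + 8 × 16^2 + 14 × 16^1 + 1 × 16^0
= 10 × 4096 + 8 × 256 + 14 × 16 + 1 × 1
= 40960 + 2048 + 224 + 1
= 43233



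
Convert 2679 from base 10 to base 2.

Using repeated division by 2:
2679 ÷ 2 = 1339 remainder 1
1339 ÷ 2 = 669 remainder 1
669 ÷ 2 = 334 remainder 1
334 ÷ 2 = 167 remainder 0
167 ÷ 2 = 83 remainder 1
83 ÷ 2 = 41 remainder 1
41 ÷ 2 = 20 remainder 1
20 ÷ 2 = 10 remainder 0
10 ÷ 2 = 5 remainder 0
5 ÷ 2 = 2 remainder 1
2 ÷ 2 = 1 remainder 0
1 ÷ 2 = 0 remainder 1
Reading remainders bottom to top: 101001110111



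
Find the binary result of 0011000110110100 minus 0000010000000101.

Method 1 - Direct subtraction (column by column from the right: bit − bit − borrow-in; if negative, add 2 and borrow 1 from the next column):
borrow: 0001100000011110
        0011000110110100
-       0000010000000101
------------------------
        0010110110101111

Method 2 - Add two's complement:
Two's complement of 0000010000000101: invert → 1111101111111010, add 1 → 1111101111111011
  0011000110110100
+ 1111101111111011
------------------
 10010110110101111  (end carry out of the top bit = 1)
Discarding the end carry: 0010110110101111
Decimal check:
  0011000110110100 = 8192 + 4096 + 256 + 128 + 32 + 16 + 4 = 12724
  0000010000000101 = 1024 + 4 + 1 = 1029
  12724 - 1029 = 11695, and 0010110110101111 = 8192 + 2048 + 1024 + 256 + 128 + 32 + 8 + 4 + 2 + 1 = 11695 ✓



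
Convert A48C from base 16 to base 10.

Expand by place value (powers of 16):
Digit values: A = 10, C = 12
A48C = 10 × 16^3 + 4 × 16^2 + 8 × 16^1 + 12 × 16^0
= 10 × 4096 + 4 × 256 + 8 × 16 + 12 × 1
= 40960 + 1024 + 128 + 12
= 42124



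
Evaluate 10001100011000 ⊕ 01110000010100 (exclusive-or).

XOR: 1 when bits differ
  10001100011000
^ 01110000010100
----------------
  11111100001100
Decimal: 8984 ^ 7188 = 16140



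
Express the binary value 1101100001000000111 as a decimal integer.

Sum of powers of 2 for each 1-bit:
2^0 + 2^1 + 2^2 + 2^9 + 2^14 + 2^15 + 2^17 + 2^18
= 1 + 2 + 4 + 512 + 16384 + 32768 + 131072 + 262144
= 442887



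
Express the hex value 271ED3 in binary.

Convert each hex digit to 4 bits:
  2 = 0010
  7 = 0111
  1 = 0001
  E = 1110
  D = 1101
  3 = 0011
Concatenate: 001001110001111011010011



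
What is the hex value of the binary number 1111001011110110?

Group into 4-bit nibbles from right:
  1111 = F
  0010 = 2
  1111 = F
  0110 = 6
Result: F2F6



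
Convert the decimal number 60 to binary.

Using repeated division by 2:
60 ÷ 2 = 30 remainder 0
30 ÷ 2 = 15 remainder 0
15 ÷ 2 = 7 remainder 1
7 ÷ 2 = 3 remainder 1
3 ÷ 2 = 1 remainder 1
1 ÷ 2 = 0 remainder 1
Reading remainders bottom to top: 111100



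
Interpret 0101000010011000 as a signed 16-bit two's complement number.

Binary: 0101000010011000
Sign bit: 0 (non-negative)
Read directly as an unsigned value:
0101000010011000 = 16384 + 4096 + 128 + 16 + 8 = 20632
Value: 20632



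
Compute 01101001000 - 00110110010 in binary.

Method 1 - Direct subtraction (column by column from the right: bit − bit − borrow-in; if negative, add 2 and borrow 1 from the next column):
borrow: 01101101100
        01101001000
-       00110110010
-------------------
        00110010110

Method 2 - Add two's complement:
Two's complement of 00110110010: invert → 11001001101, add 1 → 11001001110
  01101001000
+ 11001001110
-------------
 100110010110  (end carry out of the top bit = 1)
Discarding the end carry: 00110010110
Decimal check:
  01101001000 = 512 + 256 + 64 + 8 = 840
  00110110010 = 256 + 128 + 32 + 16 + 2 = 434
  840 - 434 = 406, and 00110010110 = 256 + 128 + 16 + 4 + 2 = 406 ✓



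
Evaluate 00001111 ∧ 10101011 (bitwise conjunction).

AND: 1 only when both bits are 1
  00001111
& 10101011
----------
  00001011
Decimal: 15 & 171 = 11



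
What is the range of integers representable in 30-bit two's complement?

For 30-bit two's complement:
Minimum: -2^29 = -536870912
Maximum: 2^29 - 1 = 536870911



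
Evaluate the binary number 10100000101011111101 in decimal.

Sum of powers of 2 for each 1-bit:
2^0 + 2^2 + 2^3 + 2^4 + 2^5 + 2^6 + 2^7 + 2^9 + 2^11 + 2^17 + 2^19
= 1 + 4 + 8 + 16 + 32 + 64 + 128 + 512 + 2048 + 131072 + 524288
= 658173



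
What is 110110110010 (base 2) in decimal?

Sum of powers of 2 for each 1-bit:
2^1 + 2^4 + 2^5 + 2^7 + 2^8 + 2^10 + 2^11
= 2 + 16 + 32 + 128 + 256 + 1024 + 2048
= 3506



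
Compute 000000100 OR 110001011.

OR: 1 when either bit is 1
  000000100
| 110001011
-----------
  110001111
Decimal: 4 | 395 = 399



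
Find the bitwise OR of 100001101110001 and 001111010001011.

OR: 1 when either bit is 1
  100001101110001
| 001111010001011
-----------------
  101111111111011
Decimal: 17265 | 7819 = 24571



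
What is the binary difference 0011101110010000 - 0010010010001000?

Method 1 - Direct subtraction (column by column from the right: bit − bit − borrow-in; if negative, add 2 and borrow 1 from the next column):
borrow: 0000100000010000
        0011101110010000
-       0010010010001000
------------------------
        0001011100001000

Method 2 - Add two's complement:
Two's complement of 0010010010001000: invert → 1101101101110111, add 1 → 1101101101111000
  0011101110010000
+ 1101101101111000
------------------
 10001011100001000  (end carry out of the top bit = 1)
Discarding the end carry: 0001011100001000
Decimal check:
  0011101110010000 = 8192 + 4096 + 2048 + 512 + 256 + 128 + 16 = 15248
  0010010010001000 = 8192 + 1024 + 128 + 8 = 9352
  15248 - 9352 = 5896, and 0001011100001000 = 4096 + 1024 + 512 + 256 + 8 = 5896 ✓



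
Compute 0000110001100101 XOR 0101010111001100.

XOR: 1 when bits differ
  0000110001100101
^ 0101010111001100
------------------
  0101100110101001
Decimal: 3173 ^ 21964 = 22953



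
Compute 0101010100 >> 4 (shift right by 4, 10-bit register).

Original: 0101010100 (decimal 340)
Shift right by 4 positions
Drop the 4 low bits; fill with zeros on the left
Result: 0000010101 (decimal 21)
Equivalent: 340 >> 4 = 340 ÷ 2^4 = 21



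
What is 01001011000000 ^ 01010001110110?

XOR: 1 when bits differ
  01001011000000
^ 01010001110110
----------------
  00011010110110
Decimal: 4800 ^ 5238 = 1718



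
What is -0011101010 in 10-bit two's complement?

Original: 0011101010
Step 1 - Invert all bits: 1100010101
Step 2 - Add 1: 1100010110
Verification: 0011101010 + 1100010110 = 10000000000; discarding the end carry (carry out of the top bit) leaves the 10-bit value 0000000000, as required for x + (-x)



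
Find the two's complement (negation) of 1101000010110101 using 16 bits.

Original (sign bit 1, negative): 1101000010110101
Step 1 - Invert all bits: 0010111101001010
Step 2 - Add 1: 0010111101001011
Verification: 1101000010110101 + 0010111101001011 = 10000000000000000; discarding the end carry (carry out of the top bit) leaves the 16-bit value 0000000000000000, as required for x + (-x)



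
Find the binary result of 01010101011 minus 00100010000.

Method 1 - Direct subtraction (column by column from the right: bit − bit − borrow-in; if negative, add 2 and borrow 1 from the next column):
borrow: 01000100000
        01010101011
-       00100010000
-------------------
        00110011011

Method 2 - Add two's complement:
Two's complement of 00100010000: invert → 11011101111, add 1 → 11011110000
  01010101011
+ 11011110000
-------------
 100110011011  (end carry out of the top bit = 1)
Discarding the end carry: 00110011011
Decimal check:
  01010101011 = 512 + 128 + 32 + 8 + 2 + 1 = 683
  00100010000 = 256 + 16 = 272
  683 - 272 = 411, and 00110011011 = 256 + 128 + 16 + 8 + 2 + 1 = 411 ✓



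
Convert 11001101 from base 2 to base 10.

Sum of powers of 2 for each 1-bit:
2^0 + 2^2 + 2^3 + 2^6 + 2^7
= 1 + 4 + 8 + 64 + 128
= 205



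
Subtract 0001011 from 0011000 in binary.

Method 1 - Direct subtraction (column by column from the right: bit − bit − borrow-in; if negative, add 2 and borrow 1 from the next column):
borrow: 0011110
        0011000
-       0001011
---------------
        0001101

Method 2 - Add two's complement:
Two's complement of 0001011: invert → 1110100, add 1 → 1110101
  0011000
+ 1110101
---------
 10001101  (end carry out of the top bit = 1)
Discarding the end carry: 0001101
Decimal check:
  0011000 = 16 + 8 = 24
  0001011 = 8 + 2 + 1 = 11
  24 - 11 = 13, and 0001101 = 8 + 4 + 1 = 13 ✓



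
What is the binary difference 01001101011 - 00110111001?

Method 1 - Direct subtraction (column by column from the right: bit − bit − borrow-in; if negative, add 2 and borrow 1 from the next column):
borrow: 01101100000
        01001101011
-       00110111001
-------------------
        00010110010

Method 2 - Add two's complement:
Two's complement of 00110111001: invert → 11001000110, add 1 → 11001000111
  01001101011
+ 11001000111
-------------
 100010110010  (end carry out of the top bit = 1)
Discarding the end carry: 00010110010
Decimal check:
  01001101011 = 512 + 64 + 32 + 8 + 2 + 1 = 619
  00110111001 = 256 + 128 + 32 + 16 + 8 + 1 = 441
  619 - 441 = 178, and 00010110010 = 128 + 32 + 16 + 2 = 178 ✓



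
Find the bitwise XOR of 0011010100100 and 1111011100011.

XOR: 1 when bits differ
  0011010100100
^ 1111011100011
---------------
  1100001000111
Decimal: 1700 ^ 7907 = 6215



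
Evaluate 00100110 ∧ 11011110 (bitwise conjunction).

AND: 1 only when both bits are 1
  00100110
& 11011110
----------
  00000110
Decimal: 38 & 222 = 6



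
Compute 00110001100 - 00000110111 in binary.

Method 1 - Direct subtraction (column by column from the right: bit − bit − borrow-in; if negative, add 2 and borrow 1 from the next column):
borrow: 00011101110
        00110001100
-       00000110111
-------------------
        00101010101

Method 2 - Add two's complement:
Two's complement of 00000110111: invert → 11111001000, add 1 → 11111001001
  00110001100
+ 11111001001
-------------
 100101010101  (end carry out of the top bit = 1)
Discarding the end carry: 00101010101
Decimal check:
  00110001100 = 256 + 128 + 8 + 4 = 396
  00000110111 = 32 + 16 + 4 + 2 + 1 = 55
  396 - 55 = 341, and 00101010101 = 256 + 64 + 16 + 4 + 1 = 341 ✓



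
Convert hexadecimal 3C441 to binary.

Convert each hex digit to 4 bits:
  3 = 0011
  C = 1100
  4 = 0100
  4 = 0100
  1 = 0001
Concatenate: 00111100010001000001



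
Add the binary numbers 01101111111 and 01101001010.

Add column by column from the right: bit + bit + carry-in; write the sum mod 2, carry 1 when the sum is 2 or 3.
carry:  11011111100
        01101111111
+       01101001010
-------------------
       011011001001
(the carry out of the leftmost column, 0, becomes the leading bit)
Decimal check:
  01101111111 = 512 + 256 + 64 + 32 + 16 + 8 + 4 + 2 + 1 = 895
  01101001010 = 512 + 256 + 64 + 8 + 2 = 842
  895 + 842 = 1737, and 011011001001 = 1024 + 512 + 128 + 64 + 8 + 1 = 1737 ✓



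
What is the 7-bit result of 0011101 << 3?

Original: 0011101 (decimal 29)
Shift left by 3 positions
Append 3 zeros on the right and drop the 3 high bits that overflow the 7-bit width
Result: 1101000 (decimal 104)
Equivalent: 29 << 3 = 29 × 2^3 = 232, truncated to 7 bits = 104



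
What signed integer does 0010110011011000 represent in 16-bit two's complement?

Binary: 0010110011011000
Sign bit: 0 (non-negative)
Read directly as an unsigned value:
0010110011011000 = 8192 + 2048 + 1024 + 128 + 64 + 16 + 8 = 11480
Value: 11480



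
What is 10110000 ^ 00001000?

XOR: 1 when bits differ
  10110000
^ 00001000
----------
  10111000
Decimal: 176 ^ 8 = 184



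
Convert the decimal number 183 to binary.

Using repeated division by 2:
183 ÷ 2 = 91 remainder 1
91 ÷ 2 = 45 remainder 1
45 ÷ 2 = 22 remainder 1
22 ÷ 2 = 11 remainder 0
11 ÷ 2 = 5 remainder 1
5 ÷ 2 = 2 remainder 1
2 ÷ 2 = 1 remainder 0
1 ÷ 2 = 0 remainder 1
Reading remainders bottom to top: 10110111



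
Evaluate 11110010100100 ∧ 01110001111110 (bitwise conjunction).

AND: 1 only when both bits are 1
  11110010100100
& 01110001111110
----------------
  01110000100100
Decimal: 15524 & 7294 = 7204



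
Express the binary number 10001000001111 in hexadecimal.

Group into 4-bit nibbles from right:
  0010 = 2
  0010 = 2
  0000 = 0
  1111 = F
Result: 220F



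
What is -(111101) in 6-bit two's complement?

Original (sign bit 1, negative): 111101
Step 1 - Invert all bits: 000010
Step 2 - Add 1: 000011
Verification: 111101 + 000011 = 1000000; discarding the end carry (carry out of the top bit) leaves the 6-bit value 000000, as required for x + (-x)



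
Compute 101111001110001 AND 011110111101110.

AND: 1 only when both bits are 1
  101111001110001
& 011110111101110
-----------------
  001110001100000
Decimal: 24177 & 15854 = 7264



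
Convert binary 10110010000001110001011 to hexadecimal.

Group into 4-bit nibbles from right:
  0101 = 5
  1001 = 9
  0000 = 0
  0011 = 3
  1000 = 8
  1011 = B
Result: 59038B



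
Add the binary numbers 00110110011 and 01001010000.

Add column by column from the right: bit + bit + carry-in; write the sum mod 2, carry 1 when the sum is 2 or 3.
carry:  11111100000
        00110110011
+       01001010000
-------------------
       010000000011
(the carry out of the leftmost column, 0, becomes the leading bit)
Decimal check:
  00110110011 = 256 + 128 + 32 + 16 + 2 + 1 = 435
  01001010000 = 512 + 64 + 16 = 592
  435 + 592 = 1027, and 010000000011 = 1024 + 2 + 1 = 1027 ✓



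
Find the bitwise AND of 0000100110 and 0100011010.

AND: 1 only when both bits are 1
  0000100110
& 0100011010
------------
  0000000010
Decimal: 38 & 282 = 2



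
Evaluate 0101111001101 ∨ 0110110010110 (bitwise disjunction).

OR: 1 when either bit is 1
  0101111001101
| 0110110010110
---------------
  0111111011111
Decimal: 3021 | 3478 = 4063



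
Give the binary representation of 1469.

Using repeated division by 2:
1469 ÷ 2 = 734 remainder 1
734 ÷ 2 = 367 remainder 0
367 ÷ 2 = 183 remainder 1
183 ÷ 2 = 91 remainder 1
91 ÷ 2 = 45 remainder 1
45 ÷ 2 = 22 remainder 1
22 ÷ 2 = 11 remainder 0
11 ÷ 2 = 5 remainder 1
5 ÷ 2 = 2 remainder 1
2 ÷ 2 = 1 remainder 0
1 ÷ 2 = 0 remainder 1
Reading remainders bottom to top: 10110111101



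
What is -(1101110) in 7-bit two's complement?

Original (sign bit 1, negative): 1101110
Step 1 - Invert all bits: 0010001
Step 2 - Add 1: 0010010
Verification: 1101110 + 0010010 = 10000000; discarding the end carry (carry out of the top bit) leaves the 7-bit value 0000000, as required for x + (-x)



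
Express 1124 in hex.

Using repeated division by 16 (digits 10–15 are A–F):
1124 ÷ 16 = 70 remainder 4
70 ÷ 16 = 4 remainder 6
4 ÷ 16 = 0 remainder 4
Reading remainders bottom to top: 464



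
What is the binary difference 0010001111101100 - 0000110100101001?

Method 1 - Direct subtraction (column by column from the right: bit − bit − borrow-in; if negative, add 2 and borrow 1 from the next column):
borrow: 0011100000000110
        0010001111101100
-       0000110100101001
------------------------
        0001011011000011

Method 2 - Add two's complement:
Two's complement of 0000110100101001: invert → 1111001011010110, add 1 → 1111001011010111
  0010001111101100
+ 1111001011010111
------------------
 10001011011000011  (end carry out of the top bit = 1)
Discarding the end carry: 0001011011000011
Decimal check:
  0010001111101100 = 8192 + 512 + 256 + 128 + 64 + 32 + 8 + 4 = 9196
  0000110100101001 = 2048 + 1024 + 256 + 32 + 8 + 1 = 3369
  9196 - 3369 = 5827, and 0001011011000011 = 4096 + 1024 + 512 + 128 + 64 + 2 + 1 = 5827 ✓



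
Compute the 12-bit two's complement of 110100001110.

Original (sign bit 1, negative): 110100001110
Step 1 - Invert all bits: 001011110001
Step 2 - Add 1: 001011110010
Verification: 110100001110 + 001011110010 = 1000000000000; discarding the end carry (carry out of the top bit) leaves the 12-bit value 000000000000, as required for x + (-x)



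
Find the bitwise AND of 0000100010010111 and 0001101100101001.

AND: 1 only when both bits are 1
  0000100010010111
& 0001101100101001
------------------
  0000100000000001
Decimal: 2199 & 6953 = 2049



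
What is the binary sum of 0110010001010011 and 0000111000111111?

Add column by column from the right: bit + bit + carry-in; write the sum mod 2, carry 1 when the sum is 2 or 3.
carry:  0001100011111110
        0110010001010011
+       0000111000111111
------------------------
       00111001010010010
(the carry out of the leftmost column, 0, becomes the leading bit)
Decimal check:
  0110010001010011 = 16384 + 8192 + 1024 + 64 + 16 + 2 + 1 = 25683
  0000111000111111 = 2048 + 1024 + 512 + 32 + 16 + 8 + 4 + 2 + 1 = 3647
  25683 + 3647 = 29330, and 00111001010010010 = 16384 + 8192 + 4096 + 512 + 128 + 16 + 2 = 29330 ✓



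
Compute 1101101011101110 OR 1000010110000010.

OR: 1 when either bit is 1
  1101101011101110
| 1000010110000010
------------------
  1101111111101110
Decimal: 56046 | 34178 = 57326



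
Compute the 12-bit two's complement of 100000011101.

Original (sign bit 1, negative): 100000011101
Step 1 - Invert all bits: 011111100010
Step 2 - Add 1: 011111100011
Verification: 100000011101 + 011111100011 = 1000000000000; discarding the end carry (carry out of the top bit) leaves the 12-bit value 000000000000, as required for x + (-x)



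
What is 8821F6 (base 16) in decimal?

Expand by place value (powers of 16):
Digit values: F = 15
8821F6 = 8 × 16^5 + 8 × 16^4 + 2 × 16^3 + 1 × 16^2 + 15 × 16^1 + 6 × 16^0
= 8 × 1048576 + 8 × 65536 + 2 × 4096 + 1 × 256 + 15 × 16 + 6 × 1
= 8388608 + 524288 + 8192 + 256 + 240 + 6
= 8921590



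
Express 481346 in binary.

Using repeated division by 2:
481346 ÷ 2 = 240673 remainder 0
240673 ÷ 2 = 120336 remainder 1
120336 ÷ 2 = 60168 remainder 0
60168 ÷ 2 = 30084 remainder 0
30084 ÷ 2 = 15042 remainder 0
15042 ÷ 2 = 7521 remainder 0
7521 ÷ 2 = 3760 remainder 1
3760 ÷ 2 = 1880 remainder 0
1880 ÷ 2 = 940 remainder 0
940 ÷ 2 = 470 remainder 0
470 ÷ 2 = 235 remainder 0
235 ÷ 2 = 117 remainder 1
117 ÷ 2 = 58 remainder 1
58 ÷ 2 = 29 remainder 0
29 ÷ 2 = 14 remainder 1
14 ÷ 2 = 7 remainder 0
7 ÷ 2 = 3 remainder 1
3 ÷ 2 = 1 remainder 1
1 ÷ 2 = 0 remainder 1
Reading remainders bottom to top: 1110101100001000010



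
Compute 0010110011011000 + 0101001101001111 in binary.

Add column by column from the right: bit + bit + carry-in; write the sum mod 2, carry 1 when the sum is 2 or 3.
carry:  1111111110110000
        0010110011011000
+       0101001101001111
------------------------
       01000000000100111
(the carry out of the leftmost column, 0, becomes the leading bit)
Decimal check:
  0010110011011000 = 8192 + 2048 + 1024 + 128 + 64 + 16 + 8 = 11480
  0101001101001111 = 16384 + 4096 + 512 + 256 + 64 + 8 + 4 + 2 + 1 = 21327
  11480 + 21327 = 32807, and 01000000000100111 = 32768 + 32 + 4 + 2 + 1 = 32807 ✓



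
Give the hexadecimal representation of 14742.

Using repeated division by 16 (digits 10–15 are A–F):
14742 ÷ 16 = 921 remainder 6
921 ÷ 16 = 57 remainder 9
57 ÷ 16 = 3 remainder 9
3 ÷ 16 = 0 remainder 3
Reading remainders bottom to top: 3996



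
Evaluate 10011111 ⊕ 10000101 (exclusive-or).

XOR: 1 when bits differ
  10011111
^ 10000101
----------
  00011010
Decimal: 159 ^ 133 = 26



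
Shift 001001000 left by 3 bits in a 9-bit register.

Original: 001001000 (decimal 72)
Shift left by 3 positions
Append 3 zeros on the right and drop the 3 high bits that overflow the 9-bit width
Result: 001000000 (decimal 64)
Equivalent: 72 << 3 = 72 × 2^3 = 576, truncated to 9 bits = 64



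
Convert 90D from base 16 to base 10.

Expand by place value (powers of 16):
Digit values: D = 13
90D = 9 × 16^2 + 0 × 16^1 + 13 × 16^0
= 9 × 256 + 0 × 16 + 13 × 1
= 2304 + 0 + 13
= 2317



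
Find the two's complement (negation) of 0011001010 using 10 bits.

Original: 0011001010
Step 1 - Invert all bits: 1100110101
Step 2 - Add 1: 1100110110
Verification: 0011001010 + 1100110110 = 10000000000; discarding the end carry (carry out of the top bit) leaves the 10-bit value 0000000000, as required for x + (-x)

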